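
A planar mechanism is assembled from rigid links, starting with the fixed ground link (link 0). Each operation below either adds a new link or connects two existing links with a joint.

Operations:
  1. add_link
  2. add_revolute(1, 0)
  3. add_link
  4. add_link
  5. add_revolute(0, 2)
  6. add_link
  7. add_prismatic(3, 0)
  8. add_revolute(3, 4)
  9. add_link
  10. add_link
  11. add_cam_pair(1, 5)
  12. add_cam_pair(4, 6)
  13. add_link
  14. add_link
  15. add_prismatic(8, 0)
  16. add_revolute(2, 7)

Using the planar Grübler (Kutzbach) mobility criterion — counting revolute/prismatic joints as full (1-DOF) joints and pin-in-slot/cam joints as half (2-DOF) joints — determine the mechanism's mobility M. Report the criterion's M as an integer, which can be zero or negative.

L=1 J1=0 J2=0
add link → L=2 J1=0 J2=0
R@1,0 dof=1 J1 → L=2 J1=1 J2=0
add link → L=3 J1=1 J2=0
add link → L=4 J1=1 J2=0
R@0,2 dof=1 J1 → L=4 J1=2 J2=0
add link → L=5 J1=2 J2=0
P@3,0 dof=1 J1 → L=5 J1=3 J2=0
R@3,4 dof=1 J1 → L=5 J1=4 J2=0
add link → L=6 J1=4 J2=0
add link → L=7 J1=4 J2=0
C@1,5 dof=2 J2 → L=7 J1=4 J2=1
C@4,6 dof=2 J2 → L=7 J1=4 J2=2
add link → L=8 J1=4 J2=2
add link → L=9 J1=4 J2=2
P@8,0 dof=1 J1 → L=9 J1=5 J2=2
R@2,7 dof=1 J1 → L=9 J1=6 J2=2
M=3(L−1)−2J1−J2=3·8−2·6−2=10

M = 10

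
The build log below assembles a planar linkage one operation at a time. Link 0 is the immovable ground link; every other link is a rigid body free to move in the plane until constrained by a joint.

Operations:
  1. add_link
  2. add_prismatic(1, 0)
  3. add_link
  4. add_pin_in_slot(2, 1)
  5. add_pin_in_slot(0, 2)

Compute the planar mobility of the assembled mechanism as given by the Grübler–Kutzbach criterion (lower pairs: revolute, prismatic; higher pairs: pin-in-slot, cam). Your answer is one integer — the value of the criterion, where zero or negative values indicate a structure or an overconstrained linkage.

M = 2

(L,J1,J2)=(1,0,0); link0 fixed
link1: (2,0,0)
P 1-0 [J1]: (2,1,0)
link2: (3,1,0)
PS 2-1 [J2]: (3,1,1)
PS 0-2 [J2]: (3,1,2)
Grübler: 3·2 − 2·1 − 2 = 2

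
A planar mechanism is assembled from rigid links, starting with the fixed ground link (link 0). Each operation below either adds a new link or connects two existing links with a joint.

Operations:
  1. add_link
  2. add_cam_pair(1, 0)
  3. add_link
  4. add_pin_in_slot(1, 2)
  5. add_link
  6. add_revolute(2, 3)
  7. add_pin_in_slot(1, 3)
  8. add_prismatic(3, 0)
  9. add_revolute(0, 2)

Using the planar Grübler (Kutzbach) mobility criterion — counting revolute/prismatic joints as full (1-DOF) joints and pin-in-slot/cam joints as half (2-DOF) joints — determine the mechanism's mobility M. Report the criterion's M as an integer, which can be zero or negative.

M = 0

L=1 J1=0 J2=0
add link → L=2 J1=0 J2=0
C@1,0 dof=2 J2 → L=2 J1=0 J2=1
add link → L=3 J1=0 J2=1
PS@1,2 dof=2 J2 → L=3 J1=0 J2=2
add link → L=4 J1=0 J2=2
R@2,3 dof=1 J1 → L=4 J1=1 J2=2
PS@1,3 dof=2 J2 → L=4 J1=1 J2=3
P@3,0 dof=1 J1 → L=4 J1=2 J2=3
R@0,2 dof=1 J1 → L=4 J1=3 J2=3
M=3(L−1)−2J1−J2=3·3−2·3−3=0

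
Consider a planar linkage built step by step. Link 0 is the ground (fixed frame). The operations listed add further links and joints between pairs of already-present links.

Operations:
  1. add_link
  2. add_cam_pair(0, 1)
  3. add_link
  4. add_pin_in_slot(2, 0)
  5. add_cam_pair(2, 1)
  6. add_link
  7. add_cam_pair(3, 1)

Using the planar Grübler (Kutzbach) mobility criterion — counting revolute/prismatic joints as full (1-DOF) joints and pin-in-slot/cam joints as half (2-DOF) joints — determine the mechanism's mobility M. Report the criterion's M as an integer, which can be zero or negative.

[1;0;0] (link 0 is ground)
L+ [2;0;0]
C(0,1)∈J2 [2;0;1]
L+ [3;0;1]
PS(2,0)∈J2 [3;0;2]
C(2,1)∈J2 [3;0;3]
L+ [4;0;3]
C(3,1)∈J2 [4;0;4]
mobility = 9 − 0 − 4 = 5

M = 5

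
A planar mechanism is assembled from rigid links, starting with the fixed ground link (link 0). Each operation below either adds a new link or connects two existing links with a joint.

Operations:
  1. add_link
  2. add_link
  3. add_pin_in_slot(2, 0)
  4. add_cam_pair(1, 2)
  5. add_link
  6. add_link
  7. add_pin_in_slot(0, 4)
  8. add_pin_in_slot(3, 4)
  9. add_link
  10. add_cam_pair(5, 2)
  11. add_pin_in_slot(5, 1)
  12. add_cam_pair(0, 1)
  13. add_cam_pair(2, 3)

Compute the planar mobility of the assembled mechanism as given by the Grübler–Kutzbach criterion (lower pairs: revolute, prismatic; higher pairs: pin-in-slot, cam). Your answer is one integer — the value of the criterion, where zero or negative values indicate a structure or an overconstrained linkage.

L=1 J1=0 J2=0
add link → L=2 J1=0 J2=0
add link → L=3 J1=0 J2=0
PS@2,0 dof=2 J2 → L=3 J1=0 J2=1
C@1,2 dof=2 J2 → L=3 J1=0 J2=2
add link → L=4 J1=0 J2=2
add link → L=5 J1=0 J2=2
PS@0,4 dof=2 J2 → L=5 J1=0 J2=3
PS@3,4 dof=2 J2 → L=5 J1=0 J2=4
add link → L=6 J1=0 J2=4
C@5,2 dof=2 J2 → L=6 J1=0 J2=5
PS@5,1 dof=2 J2 → L=6 J1=0 J2=6
C@0,1 dof=2 J2 → L=6 J1=0 J2=7
C@2,3 dof=2 J2 → L=6 J1=0 J2=8
M=3(L−1)−2J1−J2=3·5−2·0−8=7

M = 7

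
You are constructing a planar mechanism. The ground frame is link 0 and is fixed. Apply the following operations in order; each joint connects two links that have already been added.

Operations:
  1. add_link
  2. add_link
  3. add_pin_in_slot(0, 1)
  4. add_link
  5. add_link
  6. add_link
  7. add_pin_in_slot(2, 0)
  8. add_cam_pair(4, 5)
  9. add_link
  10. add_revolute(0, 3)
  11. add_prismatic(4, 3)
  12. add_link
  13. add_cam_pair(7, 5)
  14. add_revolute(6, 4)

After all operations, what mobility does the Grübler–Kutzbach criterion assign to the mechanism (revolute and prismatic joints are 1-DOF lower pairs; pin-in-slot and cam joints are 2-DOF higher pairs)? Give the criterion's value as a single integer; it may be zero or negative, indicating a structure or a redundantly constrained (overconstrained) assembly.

[1;0;0] (link 0 is ground)
L+ [2;0;0]
L+ [3;0;0]
PS(0,1)∈J2 [3;0;1]
L+ [4;0;1]
L+ [5;0;1]
L+ [6;0;1]
PS(2,0)∈J2 [6;0;2]
C(4,5)∈J2 [6;0;3]
L+ [7;0;3]
R(0,3)∈J1 [7;1;3]
P(4,3)∈J1 [7;2;3]
L+ [8;2;3]
C(7,5)∈J2 [8;2;4]
R(6,4)∈J1 [8;3;4]
mobility = 21 − 6 − 4 = 11

M = 11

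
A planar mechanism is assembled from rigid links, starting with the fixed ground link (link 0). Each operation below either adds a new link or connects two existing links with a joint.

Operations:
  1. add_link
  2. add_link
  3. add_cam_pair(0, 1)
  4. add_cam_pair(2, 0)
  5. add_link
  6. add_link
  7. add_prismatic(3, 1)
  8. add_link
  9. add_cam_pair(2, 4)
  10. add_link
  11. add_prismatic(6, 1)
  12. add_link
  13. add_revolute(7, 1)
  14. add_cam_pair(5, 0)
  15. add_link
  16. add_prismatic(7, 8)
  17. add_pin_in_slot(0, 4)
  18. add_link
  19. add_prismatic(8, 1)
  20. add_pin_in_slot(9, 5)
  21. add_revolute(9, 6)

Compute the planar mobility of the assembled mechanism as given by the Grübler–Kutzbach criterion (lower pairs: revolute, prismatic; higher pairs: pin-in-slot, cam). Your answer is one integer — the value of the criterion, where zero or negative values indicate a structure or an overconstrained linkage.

M = 9

(L,J1,J2)=(1,0,0); link0 fixed
link1: (2,0,0)
link2: (3,0,0)
C 0-1 [J2]: (3,0,1)
C 2-0 [J2]: (3,0,2)
link3: (4,0,2)
link4: (5,0,2)
P 3-1 [J1]: (5,1,2)
link5: (6,1,2)
C 2-4 [J2]: (6,1,3)
link6: (7,1,3)
P 6-1 [J1]: (7,2,3)
link7: (8,2,3)
R 7-1 [J1]: (8,3,3)
C 5-0 [J2]: (8,3,4)
link8: (9,3,4)
P 7-8 [J1]: (9,4,4)
PS 0-4 [J2]: (9,4,5)
link9: (10,4,5)
P 8-1 [J1]: (10,5,5)
PS 9-5 [J2]: (10,5,6)
R 9-6 [J1]: (10,6,6)
Grübler: 3·9 − 2·6 − 6 = 9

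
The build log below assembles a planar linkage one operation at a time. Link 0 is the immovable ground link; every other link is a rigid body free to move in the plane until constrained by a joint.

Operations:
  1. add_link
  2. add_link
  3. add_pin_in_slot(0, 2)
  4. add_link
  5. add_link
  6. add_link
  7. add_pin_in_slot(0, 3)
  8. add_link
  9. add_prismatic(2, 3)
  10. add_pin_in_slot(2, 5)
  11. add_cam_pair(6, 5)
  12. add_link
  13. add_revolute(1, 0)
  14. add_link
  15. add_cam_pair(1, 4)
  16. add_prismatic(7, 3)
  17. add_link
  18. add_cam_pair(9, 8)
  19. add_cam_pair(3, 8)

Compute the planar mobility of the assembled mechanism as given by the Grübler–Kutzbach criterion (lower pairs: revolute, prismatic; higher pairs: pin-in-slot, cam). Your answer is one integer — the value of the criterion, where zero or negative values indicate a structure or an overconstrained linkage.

M = 14

ground; <1,0,0>
#1 <2,0,0>
#2 <3,0,0>
PS:0↔2 J2 <3,0,1>
#3 <4,0,1>
#4 <5,0,1>
#5 <6,0,1>
PS:0↔3 J2 <6,0,2>
#6 <7,0,2>
P:2↔3 J1 <7,1,2>
PS:2↔5 J2 <7,1,3>
C:6↔5 J2 <7,1,4>
#7 <8,1,4>
R:1↔0 J1 <8,2,4>
#8 <9,2,4>
C:1↔4 J2 <9,2,5>
P:7↔3 J1 <9,3,5>
#9 <10,3,5>
C:9↔8 J2 <10,3,6>
C:3↔8 J2 <10,3,7>
3×9 − 2×3 − 1×7 = 14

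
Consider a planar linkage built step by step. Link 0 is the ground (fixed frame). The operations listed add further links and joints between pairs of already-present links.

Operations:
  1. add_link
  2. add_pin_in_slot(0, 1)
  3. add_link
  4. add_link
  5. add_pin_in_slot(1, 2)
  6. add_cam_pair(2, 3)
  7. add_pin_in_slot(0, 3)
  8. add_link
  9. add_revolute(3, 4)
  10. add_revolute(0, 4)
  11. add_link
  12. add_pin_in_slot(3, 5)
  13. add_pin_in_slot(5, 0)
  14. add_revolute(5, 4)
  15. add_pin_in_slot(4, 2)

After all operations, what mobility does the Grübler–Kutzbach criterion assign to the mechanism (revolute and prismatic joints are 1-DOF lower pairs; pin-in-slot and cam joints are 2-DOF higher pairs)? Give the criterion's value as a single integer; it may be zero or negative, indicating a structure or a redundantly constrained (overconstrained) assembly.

M = 2

L=1 J1=0 J2=0
add link → L=2 J1=0 J2=0
PS@0,1 dof=2 J2 → L=2 J1=0 J2=1
add link → L=3 J1=0 J2=1
add link → L=4 J1=0 J2=1
PS@1,2 dof=2 J2 → L=4 J1=0 J2=2
C@2,3 dof=2 J2 → L=4 J1=0 J2=3
PS@0,3 dof=2 J2 → L=4 J1=0 J2=4
add link → L=5 J1=0 J2=4
R@3,4 dof=1 J1 → L=5 J1=1 J2=4
R@0,4 dof=1 J1 → L=5 J1=2 J2=4
add link → L=6 J1=2 J2=4
PS@3,5 dof=2 J2 → L=6 J1=2 J2=5
PS@5,0 dof=2 J2 → L=6 J1=2 J2=6
R@5,4 dof=1 J1 → L=6 J1=3 J2=6
PS@4,2 dof=2 J2 → L=6 J1=3 J2=7
M=3(L−1)−2J1−J2=3·5−2·3−7=2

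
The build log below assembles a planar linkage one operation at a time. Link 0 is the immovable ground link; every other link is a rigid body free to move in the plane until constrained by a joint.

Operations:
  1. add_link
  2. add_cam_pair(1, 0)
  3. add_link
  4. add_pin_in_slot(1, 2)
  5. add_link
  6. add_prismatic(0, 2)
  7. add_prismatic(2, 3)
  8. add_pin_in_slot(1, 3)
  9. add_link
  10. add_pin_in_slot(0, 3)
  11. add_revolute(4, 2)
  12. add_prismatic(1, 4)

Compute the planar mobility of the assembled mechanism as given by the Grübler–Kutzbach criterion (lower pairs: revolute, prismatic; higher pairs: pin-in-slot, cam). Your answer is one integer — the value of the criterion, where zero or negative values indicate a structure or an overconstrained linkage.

M = 0

(L,J1,J2)=(1,0,0); link0 fixed
link1: (2,0,0)
C 1-0 [J2]: (2,0,1)
link2: (3,0,1)
PS 1-2 [J2]: (3,0,2)
link3: (4,0,2)
P 0-2 [J1]: (4,1,2)
P 2-3 [J1]: (4,2,2)
PS 1-3 [J2]: (4,2,3)
link4: (5,2,3)
PS 0-3 [J2]: (5,2,4)
R 4-2 [J1]: (5,3,4)
P 1-4 [J1]: (5,4,4)
Grübler: 3·4 − 2·4 − 4 = 0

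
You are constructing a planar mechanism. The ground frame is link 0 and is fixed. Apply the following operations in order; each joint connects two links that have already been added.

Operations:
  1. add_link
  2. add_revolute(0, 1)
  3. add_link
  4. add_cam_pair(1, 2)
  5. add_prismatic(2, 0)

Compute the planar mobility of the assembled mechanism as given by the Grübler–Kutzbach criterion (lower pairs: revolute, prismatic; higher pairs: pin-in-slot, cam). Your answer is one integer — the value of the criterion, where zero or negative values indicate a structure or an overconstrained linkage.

M = 1

(L,J1,J2)=(1,0,0); link0 fixed
link1: (2,0,0)
R 0-1 [J1]: (2,1,0)
link2: (3,1,0)
C 1-2 [J2]: (3,1,1)
P 2-0 [J1]: (3,2,1)
Grübler: 3·2 − 2·2 − 1 = 1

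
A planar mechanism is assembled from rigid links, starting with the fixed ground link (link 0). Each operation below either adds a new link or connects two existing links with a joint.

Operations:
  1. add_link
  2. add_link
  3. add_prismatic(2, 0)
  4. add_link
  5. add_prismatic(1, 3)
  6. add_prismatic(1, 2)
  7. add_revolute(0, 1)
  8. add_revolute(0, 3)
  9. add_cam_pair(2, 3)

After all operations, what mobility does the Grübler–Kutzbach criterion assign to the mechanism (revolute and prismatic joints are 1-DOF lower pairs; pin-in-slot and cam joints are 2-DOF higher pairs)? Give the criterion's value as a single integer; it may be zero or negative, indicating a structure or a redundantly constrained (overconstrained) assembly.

M = -2

L=1 J1=0 J2=0
add link → L=2 J1=0 J2=0
add link → L=3 J1=0 J2=0
P@2,0 dof=1 J1 → L=3 J1=1 J2=0
add link → L=4 J1=1 J2=0
P@1,3 dof=1 J1 → L=4 J1=2 J2=0
P@1,2 dof=1 J1 → L=4 J1=3 J2=0
R@0,1 dof=1 J1 → L=4 J1=4 J2=0
R@0,3 dof=1 J1 → L=4 J1=5 J2=0
C@2,3 dof=2 J2 → L=4 J1=5 J2=1
M=3(L−1)−2J1−J2=3·3−2·5−1=-2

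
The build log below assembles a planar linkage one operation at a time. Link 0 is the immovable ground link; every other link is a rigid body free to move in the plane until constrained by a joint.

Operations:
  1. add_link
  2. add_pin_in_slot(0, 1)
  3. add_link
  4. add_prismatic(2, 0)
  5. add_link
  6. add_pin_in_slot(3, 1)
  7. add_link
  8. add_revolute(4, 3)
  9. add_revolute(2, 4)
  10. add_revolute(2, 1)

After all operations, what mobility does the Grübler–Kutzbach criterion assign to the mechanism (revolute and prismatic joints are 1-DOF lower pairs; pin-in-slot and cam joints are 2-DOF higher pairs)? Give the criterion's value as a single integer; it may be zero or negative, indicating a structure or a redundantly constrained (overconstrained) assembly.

[1;0;0] (link 0 is ground)
L+ [2;0;0]
PS(0,1)∈J2 [2;0;1]
L+ [3;0;1]
P(2,0)∈J1 [3;1;1]
L+ [4;1;1]
PS(3,1)∈J2 [4;1;2]
L+ [5;1;2]
R(4,3)∈J1 [5;2;2]
R(2,4)∈J1 [5;3;2]
R(2,1)∈J1 [5;4;2]
mobility = 12 − 8 − 2 = 2

M = 2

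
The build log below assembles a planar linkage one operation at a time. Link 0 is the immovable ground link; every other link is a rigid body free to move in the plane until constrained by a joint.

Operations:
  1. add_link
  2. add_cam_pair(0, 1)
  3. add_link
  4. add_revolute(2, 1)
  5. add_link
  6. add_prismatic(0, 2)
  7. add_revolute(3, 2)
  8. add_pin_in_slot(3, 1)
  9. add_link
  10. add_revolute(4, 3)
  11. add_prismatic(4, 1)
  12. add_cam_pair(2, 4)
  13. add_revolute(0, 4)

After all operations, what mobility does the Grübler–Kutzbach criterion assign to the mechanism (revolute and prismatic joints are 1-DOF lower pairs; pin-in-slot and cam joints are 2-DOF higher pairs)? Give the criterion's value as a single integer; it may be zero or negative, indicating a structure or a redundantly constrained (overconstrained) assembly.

M = -3

[1;0;0] (link 0 is ground)
L+ [2;0;0]
C(0,1)∈J2 [2;0;1]
L+ [3;0;1]
R(2,1)∈J1 [3;1;1]
L+ [4;1;1]
P(0,2)∈J1 [4;2;1]
R(3,2)∈J1 [4;3;1]
PS(3,1)∈J2 [4;3;2]
L+ [5;3;2]
R(4,3)∈J1 [5;4;2]
P(4,1)∈J1 [5;5;2]
C(2,4)∈J2 [5;5;3]
R(0,4)∈J1 [5;6;3]
mobility = 12 − 12 − 3 = -3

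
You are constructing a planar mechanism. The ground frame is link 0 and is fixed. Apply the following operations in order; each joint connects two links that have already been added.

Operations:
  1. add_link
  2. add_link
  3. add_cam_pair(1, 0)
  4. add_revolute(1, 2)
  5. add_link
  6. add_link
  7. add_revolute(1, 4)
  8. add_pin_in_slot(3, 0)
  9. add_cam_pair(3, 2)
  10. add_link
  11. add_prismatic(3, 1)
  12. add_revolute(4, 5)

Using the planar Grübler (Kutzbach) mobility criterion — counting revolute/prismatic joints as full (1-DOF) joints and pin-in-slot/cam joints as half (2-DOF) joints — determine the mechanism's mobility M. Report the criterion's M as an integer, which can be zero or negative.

M = 4

ground; <1,0,0>
#1 <2,0,0>
#2 <3,0,0>
C:1↔0 J2 <3,0,1>
R:1↔2 J1 <3,1,1>
#3 <4,1,1>
#4 <5,1,1>
R:1↔4 J1 <5,2,1>
PS:3↔0 J2 <5,2,2>
C:3↔2 J2 <5,2,3>
#5 <6,2,3>
P:3↔1 J1 <6,3,3>
R:4↔5 J1 <6,4,3>
3×5 − 2×4 − 1×3 = 4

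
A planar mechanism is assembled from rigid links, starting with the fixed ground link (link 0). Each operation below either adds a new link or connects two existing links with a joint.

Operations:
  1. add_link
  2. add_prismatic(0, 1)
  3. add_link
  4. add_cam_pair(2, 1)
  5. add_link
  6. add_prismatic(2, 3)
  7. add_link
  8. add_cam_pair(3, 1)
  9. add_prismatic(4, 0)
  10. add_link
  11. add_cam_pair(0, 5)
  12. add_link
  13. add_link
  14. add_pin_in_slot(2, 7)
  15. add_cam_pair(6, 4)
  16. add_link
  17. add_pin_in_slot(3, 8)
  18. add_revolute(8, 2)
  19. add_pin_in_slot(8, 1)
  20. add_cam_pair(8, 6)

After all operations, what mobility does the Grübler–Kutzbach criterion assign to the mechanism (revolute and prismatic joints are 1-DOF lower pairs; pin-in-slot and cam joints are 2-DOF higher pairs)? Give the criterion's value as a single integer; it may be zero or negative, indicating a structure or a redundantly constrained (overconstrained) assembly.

M = 8

ground; <1,0,0>
#1 <2,0,0>
P:0↔1 J1 <2,1,0>
#2 <3,1,0>
C:2↔1 J2 <3,1,1>
#3 <4,1,1>
P:2↔3 J1 <4,2,1>
#4 <5,2,1>
C:3↔1 J2 <5,2,2>
P:4↔0 J1 <5,3,2>
#5 <6,3,2>
C:0↔5 J2 <6,3,3>
#6 <7,3,3>
#7 <8,3,3>
PS:2↔7 J2 <8,3,4>
C:6↔4 J2 <8,3,5>
#8 <9,3,5>
PS:3↔8 J2 <9,3,6>
R:8↔2 J1 <9,4,6>
PS:8↔1 J2 <9,4,7>
C:8↔6 J2 <9,4,8>
3×8 − 2×4 − 1×8 = 8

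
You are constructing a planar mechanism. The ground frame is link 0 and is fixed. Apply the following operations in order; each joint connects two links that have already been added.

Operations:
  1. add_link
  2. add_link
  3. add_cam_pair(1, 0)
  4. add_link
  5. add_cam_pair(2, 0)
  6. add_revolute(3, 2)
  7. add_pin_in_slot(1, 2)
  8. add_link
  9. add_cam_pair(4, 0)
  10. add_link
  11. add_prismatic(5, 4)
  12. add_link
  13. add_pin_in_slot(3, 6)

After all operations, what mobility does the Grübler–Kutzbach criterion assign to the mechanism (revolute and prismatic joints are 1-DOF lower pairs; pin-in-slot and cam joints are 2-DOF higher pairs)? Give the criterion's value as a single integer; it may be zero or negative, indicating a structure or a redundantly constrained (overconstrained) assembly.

M = 9

[1;0;0] (link 0 is ground)
L+ [2;0;0]
L+ [3;0;0]
C(1,0)∈J2 [3;0;1]
L+ [4;0;1]
C(2,0)∈J2 [4;0;2]
R(3,2)∈J1 [4;1;2]
PS(1,2)∈J2 [4;1;3]
L+ [5;1;3]
C(4,0)∈J2 [5;1;4]
L+ [6;1;4]
P(5,4)∈J1 [6;2;4]
L+ [7;2;4]
PS(3,6)∈J2 [7;2;5]
mobility = 18 − 4 − 5 = 9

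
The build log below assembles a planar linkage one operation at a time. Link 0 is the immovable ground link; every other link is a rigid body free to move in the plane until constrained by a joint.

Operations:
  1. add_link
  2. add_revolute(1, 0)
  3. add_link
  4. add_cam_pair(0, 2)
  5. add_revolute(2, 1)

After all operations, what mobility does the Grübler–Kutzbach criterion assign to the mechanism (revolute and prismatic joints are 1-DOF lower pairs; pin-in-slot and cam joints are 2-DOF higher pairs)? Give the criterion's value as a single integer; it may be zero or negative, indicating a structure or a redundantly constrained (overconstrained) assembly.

M = 1

link 0 = ground. State L|J1|J2 = 1|0|0
+link1  2|0|0
R(1,0) f=1→J1  2|1|0
+link2  3|1|0
C(0,2) f=2→J2  3|1|1
R(2,1) f=1→J1  3|2|1
M = 3(3−1)−2·2−1 = 6−4−1 = 1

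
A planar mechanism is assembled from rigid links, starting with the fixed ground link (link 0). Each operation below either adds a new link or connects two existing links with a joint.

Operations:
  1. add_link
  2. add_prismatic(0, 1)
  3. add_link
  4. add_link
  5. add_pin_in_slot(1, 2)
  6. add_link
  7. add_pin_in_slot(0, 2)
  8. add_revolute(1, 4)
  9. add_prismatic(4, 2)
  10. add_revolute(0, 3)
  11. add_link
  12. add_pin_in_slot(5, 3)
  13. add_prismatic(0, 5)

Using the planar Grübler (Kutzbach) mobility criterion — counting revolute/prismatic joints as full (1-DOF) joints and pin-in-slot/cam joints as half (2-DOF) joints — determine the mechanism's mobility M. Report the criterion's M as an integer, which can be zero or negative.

ground; <1,0,0>
#1 <2,0,0>
P:0↔1 J1 <2,1,0>
#2 <3,1,0>
#3 <4,1,0>
PS:1↔2 J2 <4,1,1>
#4 <5,1,1>
PS:0↔2 J2 <5,1,2>
R:1↔4 J1 <5,2,2>
P:4↔2 J1 <5,3,2>
R:0↔3 J1 <5,4,2>
#5 <6,4,2>
PS:5↔3 J2 <6,4,3>
P:0↔5 J1 <6,5,3>
3×5 − 2×5 − 1×3 = 2

M = 2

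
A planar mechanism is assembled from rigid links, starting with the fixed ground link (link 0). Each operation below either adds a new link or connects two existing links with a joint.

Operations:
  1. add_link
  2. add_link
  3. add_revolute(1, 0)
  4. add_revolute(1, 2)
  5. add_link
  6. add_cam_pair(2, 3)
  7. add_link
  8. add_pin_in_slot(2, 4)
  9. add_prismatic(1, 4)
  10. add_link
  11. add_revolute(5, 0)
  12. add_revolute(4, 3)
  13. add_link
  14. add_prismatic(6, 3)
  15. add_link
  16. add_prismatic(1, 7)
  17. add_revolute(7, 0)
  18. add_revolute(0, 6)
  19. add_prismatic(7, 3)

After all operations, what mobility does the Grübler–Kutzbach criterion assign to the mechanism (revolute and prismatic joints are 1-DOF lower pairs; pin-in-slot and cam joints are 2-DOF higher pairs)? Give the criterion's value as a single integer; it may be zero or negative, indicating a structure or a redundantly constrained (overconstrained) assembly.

M = -1

ground; <1,0,0>
#1 <2,0,0>
#2 <3,0,0>
R:1↔0 J1 <3,1,0>
R:1↔2 J1 <3,2,0>
#3 <4,2,0>
C:2↔3 J2 <4,2,1>
#4 <5,2,1>
PS:2↔4 J2 <5,2,2>
P:1↔4 J1 <5,3,2>
#5 <6,3,2>
R:5↔0 J1 <6,4,2>
R:4↔3 J1 <6,5,2>
#6 <7,5,2>
P:6↔3 J1 <7,6,2>
#7 <8,6,2>
P:1↔7 J1 <8,7,2>
R:7↔0 J1 <8,8,2>
R:0↔6 J1 <8,9,2>
P:7↔3 J1 <8,10,2>
3×7 − 2×10 − 1×2 = -1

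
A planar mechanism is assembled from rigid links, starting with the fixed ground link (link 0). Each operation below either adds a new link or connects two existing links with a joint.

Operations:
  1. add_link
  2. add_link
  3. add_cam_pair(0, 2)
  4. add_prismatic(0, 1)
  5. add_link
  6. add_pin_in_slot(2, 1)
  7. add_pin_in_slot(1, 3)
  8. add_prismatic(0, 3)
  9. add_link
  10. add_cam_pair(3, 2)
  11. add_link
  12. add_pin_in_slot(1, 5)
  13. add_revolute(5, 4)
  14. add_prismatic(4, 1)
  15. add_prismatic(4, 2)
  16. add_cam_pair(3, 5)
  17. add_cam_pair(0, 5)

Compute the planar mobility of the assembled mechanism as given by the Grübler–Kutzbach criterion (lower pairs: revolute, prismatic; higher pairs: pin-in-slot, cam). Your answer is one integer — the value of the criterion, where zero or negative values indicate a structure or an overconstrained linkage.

[1;0;0] (link 0 is ground)
L+ [2;0;0]
L+ [3;0;0]
C(0,2)∈J2 [3;0;1]
P(0,1)∈J1 [3;1;1]
L+ [4;1;1]
PS(2,1)∈J2 [4;1;2]
PS(1,3)∈J2 [4;1;3]
P(0,3)∈J1 [4;2;3]
L+ [5;2;3]
C(3,2)∈J2 [5;2;4]
L+ [6;2;4]
PS(1,5)∈J2 [6;2;5]
R(5,4)∈J1 [6;3;5]
P(4,1)∈J1 [6;4;5]
P(4,2)∈J1 [6;5;5]
C(3,5)∈J2 [6;5;6]
C(0,5)∈J2 [6;5;7]
mobility = 15 − 10 − 7 = -2

M = -2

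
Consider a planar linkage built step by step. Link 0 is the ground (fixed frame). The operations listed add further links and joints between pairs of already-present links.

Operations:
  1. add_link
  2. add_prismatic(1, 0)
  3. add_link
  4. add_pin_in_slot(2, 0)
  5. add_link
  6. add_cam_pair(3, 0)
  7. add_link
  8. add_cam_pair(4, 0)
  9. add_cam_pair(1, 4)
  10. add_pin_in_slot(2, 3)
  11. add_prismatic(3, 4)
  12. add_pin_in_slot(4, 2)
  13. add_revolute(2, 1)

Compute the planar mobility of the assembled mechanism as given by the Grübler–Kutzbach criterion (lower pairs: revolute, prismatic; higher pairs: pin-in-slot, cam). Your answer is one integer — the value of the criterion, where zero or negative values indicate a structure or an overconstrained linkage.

M = 0

(L,J1,J2)=(1,0,0); link0 fixed
link1: (2,0,0)
P 1-0 [J1]: (2,1,0)
link2: (3,1,0)
PS 2-0 [J2]: (3,1,1)
link3: (4,1,1)
C 3-0 [J2]: (4,1,2)
link4: (5,1,2)
C 4-0 [J2]: (5,1,3)
C 1-4 [J2]: (5,1,4)
PS 2-3 [J2]: (5,1,5)
P 3-4 [J1]: (5,2,5)
PS 4-2 [J2]: (5,2,6)
R 2-1 [J1]: (5,3,6)
Grübler: 3·4 − 2·3 − 6 = 0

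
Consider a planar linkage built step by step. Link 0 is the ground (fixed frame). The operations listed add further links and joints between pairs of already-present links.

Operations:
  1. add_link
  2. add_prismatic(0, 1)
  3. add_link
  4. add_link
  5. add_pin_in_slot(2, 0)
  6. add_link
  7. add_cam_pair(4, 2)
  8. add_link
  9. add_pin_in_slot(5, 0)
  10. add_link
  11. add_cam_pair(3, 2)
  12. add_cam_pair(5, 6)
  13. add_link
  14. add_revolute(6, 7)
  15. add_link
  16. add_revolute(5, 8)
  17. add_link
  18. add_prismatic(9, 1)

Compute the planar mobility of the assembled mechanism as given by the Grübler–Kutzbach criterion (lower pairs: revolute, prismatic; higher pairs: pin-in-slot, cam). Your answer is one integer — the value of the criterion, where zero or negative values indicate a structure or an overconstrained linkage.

L=1 J1=0 J2=0
add link → L=2 J1=0 J2=0
P@0,1 dof=1 J1 → L=2 J1=1 J2=0
add link → L=3 J1=1 J2=0
add link → L=4 J1=1 J2=0
PS@2,0 dof=2 J2 → L=4 J1=1 J2=1
add link → L=5 J1=1 J2=1
C@4,2 dof=2 J2 → L=5 J1=1 J2=2
add link → L=6 J1=1 J2=2
PS@5,0 dof=2 J2 → L=6 J1=1 J2=3
add link → L=7 J1=1 J2=3
C@3,2 dof=2 J2 → L=7 J1=1 J2=4
C@5,6 dof=2 J2 → L=7 J1=1 J2=5
add link → L=8 J1=1 J2=5
R@6,7 dof=1 J1 → L=8 J1=2 J2=5
add link → L=9 J1=2 J2=5
R@5,8 dof=1 J1 → L=9 J1=3 J2=5
add link → L=10 J1=3 J2=5
P@9,1 dof=1 J1 → L=10 J1=4 J2=5
M=3(L−1)−2J1−J2=3·9−2·4−5=14

M = 14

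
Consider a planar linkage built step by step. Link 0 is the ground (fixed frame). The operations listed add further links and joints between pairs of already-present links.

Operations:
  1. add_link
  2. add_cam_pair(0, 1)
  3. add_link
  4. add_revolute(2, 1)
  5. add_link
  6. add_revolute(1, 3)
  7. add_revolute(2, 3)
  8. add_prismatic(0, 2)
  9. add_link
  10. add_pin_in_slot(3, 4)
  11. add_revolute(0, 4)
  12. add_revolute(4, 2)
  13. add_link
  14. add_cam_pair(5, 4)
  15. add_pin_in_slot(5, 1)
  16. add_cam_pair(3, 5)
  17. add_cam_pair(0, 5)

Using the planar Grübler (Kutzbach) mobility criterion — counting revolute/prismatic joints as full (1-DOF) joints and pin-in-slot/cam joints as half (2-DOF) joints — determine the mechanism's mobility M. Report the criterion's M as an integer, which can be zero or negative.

(L,J1,J2)=(1,0,0); link0 fixed
link1: (2,0,0)
C 0-1 [J2]: (2,0,1)
link2: (3,0,1)
R 2-1 [J1]: (3,1,1)
link3: (4,1,1)
R 1-3 [J1]: (4,2,1)
R 2-3 [J1]: (4,3,1)
P 0-2 [J1]: (4,4,1)
link4: (5,4,1)
PS 3-4 [J2]: (5,4,2)
R 0-4 [J1]: (5,5,2)
R 4-2 [J1]: (5,6,2)
link5: (6,6,2)
C 5-4 [J2]: (6,6,3)
PS 5-1 [J2]: (6,6,4)
C 3-5 [J2]: (6,6,5)
C 0-5 [J2]: (6,6,6)
Grübler: 3·5 − 2·6 − 6 = -3

M = -3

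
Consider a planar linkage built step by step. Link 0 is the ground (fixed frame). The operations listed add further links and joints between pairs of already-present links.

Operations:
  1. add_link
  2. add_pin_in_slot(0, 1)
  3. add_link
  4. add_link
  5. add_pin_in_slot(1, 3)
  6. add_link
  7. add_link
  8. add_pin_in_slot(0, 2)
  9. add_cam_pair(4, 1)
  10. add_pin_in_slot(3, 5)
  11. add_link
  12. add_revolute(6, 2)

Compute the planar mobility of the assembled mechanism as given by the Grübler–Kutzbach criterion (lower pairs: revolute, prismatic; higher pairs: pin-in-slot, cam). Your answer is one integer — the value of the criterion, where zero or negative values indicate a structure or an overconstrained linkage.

[1;0;0] (link 0 is ground)
L+ [2;0;0]
PS(0,1)∈J2 [2;0;1]
L+ [3;0;1]
L+ [4;0;1]
PS(1,3)∈J2 [4;0;2]
L+ [5;0;2]
L+ [6;0;2]
PS(0,2)∈J2 [6;0;3]
C(4,1)∈J2 [6;0;4]
PS(3,5)∈J2 [6;0;5]
L+ [7;0;5]
R(6,2)∈J1 [7;1;5]
mobility = 18 − 2 − 5 = 11

M = 11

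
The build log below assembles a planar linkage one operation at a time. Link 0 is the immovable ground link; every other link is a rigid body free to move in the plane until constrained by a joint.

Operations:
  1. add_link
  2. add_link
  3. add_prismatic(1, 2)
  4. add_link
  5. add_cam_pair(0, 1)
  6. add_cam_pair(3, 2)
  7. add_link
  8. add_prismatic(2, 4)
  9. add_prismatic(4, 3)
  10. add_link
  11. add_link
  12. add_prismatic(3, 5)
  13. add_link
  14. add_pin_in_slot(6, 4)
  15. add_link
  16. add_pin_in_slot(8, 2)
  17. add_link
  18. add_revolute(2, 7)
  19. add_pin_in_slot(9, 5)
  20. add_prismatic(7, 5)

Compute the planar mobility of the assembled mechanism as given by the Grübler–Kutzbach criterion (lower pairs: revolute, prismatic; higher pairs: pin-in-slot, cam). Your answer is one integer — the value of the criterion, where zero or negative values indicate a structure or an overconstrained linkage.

link 0 = ground. State L|J1|J2 = 1|0|0
+link1  2|0|0
+link2  3|0|0
P(1,2) f=1→J1  3|1|0
+link3  4|1|0
C(0,1) f=2→J2  4|1|1
C(3,2) f=2→J2  4|1|2
+link4  5|1|2
P(2,4) f=1→J1  5|2|2
P(4,3) f=1→J1  5|3|2
+link5  6|3|2
+link6  7|3|2
P(3,5) f=1→J1  7|4|2
+link7  8|4|2
PS(6,4) f=2→J2  8|4|3
+link8  9|4|3
PS(8,2) f=2→J2  9|4|4
+link9  10|4|4
R(2,7) f=1→J1  10|5|4
PS(9,5) f=2→J2  10|5|5
P(7,5) f=1→J1  10|6|5
M = 3(10−1)−2·6−5 = 27−12−5 = 10

M = 10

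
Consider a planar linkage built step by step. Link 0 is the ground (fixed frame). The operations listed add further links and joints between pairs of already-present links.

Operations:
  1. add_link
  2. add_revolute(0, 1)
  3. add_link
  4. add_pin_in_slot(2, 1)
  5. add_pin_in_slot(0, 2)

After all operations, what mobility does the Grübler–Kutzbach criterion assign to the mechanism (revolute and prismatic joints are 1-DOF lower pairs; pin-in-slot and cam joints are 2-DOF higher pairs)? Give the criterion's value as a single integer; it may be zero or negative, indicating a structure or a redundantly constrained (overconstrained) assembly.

ground; <1,0,0>
#1 <2,0,0>
R:0↔1 J1 <2,1,0>
#2 <3,1,0>
PS:2↔1 J2 <3,1,1>
PS:0↔2 J2 <3,1,2>
3×2 − 2×1 − 1×2 = 2

M = 2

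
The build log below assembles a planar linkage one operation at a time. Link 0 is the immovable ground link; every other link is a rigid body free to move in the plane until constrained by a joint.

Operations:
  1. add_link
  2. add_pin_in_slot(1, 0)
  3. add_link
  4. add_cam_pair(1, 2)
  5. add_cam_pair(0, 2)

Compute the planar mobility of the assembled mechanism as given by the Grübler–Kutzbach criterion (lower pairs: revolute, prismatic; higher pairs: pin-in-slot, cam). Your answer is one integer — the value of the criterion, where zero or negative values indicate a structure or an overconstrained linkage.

M = 3

(L,J1,J2)=(1,0,0); link0 fixed
link1: (2,0,0)
PS 1-0 [J2]: (2,0,1)
link2: (3,0,1)
C 1-2 [J2]: (3,0,2)
C 0-2 [J2]: (3,0,3)
Grübler: 3·2 − 2·0 − 3 = 3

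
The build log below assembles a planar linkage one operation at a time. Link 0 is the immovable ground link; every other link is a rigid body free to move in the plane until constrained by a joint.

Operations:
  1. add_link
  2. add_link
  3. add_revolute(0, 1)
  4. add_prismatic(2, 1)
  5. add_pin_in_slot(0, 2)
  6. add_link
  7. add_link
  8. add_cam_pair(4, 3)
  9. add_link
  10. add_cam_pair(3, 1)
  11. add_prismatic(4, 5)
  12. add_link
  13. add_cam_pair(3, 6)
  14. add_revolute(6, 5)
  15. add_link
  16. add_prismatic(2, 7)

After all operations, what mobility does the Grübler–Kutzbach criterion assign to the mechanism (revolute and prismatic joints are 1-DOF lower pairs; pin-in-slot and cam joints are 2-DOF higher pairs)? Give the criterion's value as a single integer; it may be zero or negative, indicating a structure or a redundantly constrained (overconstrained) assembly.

L=1 J1=0 J2=0
add link → L=2 J1=0 J2=0
add link → L=3 J1=0 J2=0
R@0,1 dof=1 J1 → L=3 J1=1 J2=0
P@2,1 dof=1 J1 → L=3 J1=2 J2=0
PS@0,2 dof=2 J2 → L=3 J1=2 J2=1
add link → L=4 J1=2 J2=1
add link → L=5 J1=2 J2=1
C@4,3 dof=2 J2 → L=5 J1=2 J2=2
add link → L=6 J1=2 J2=2
C@3,1 dof=2 J2 → L=6 J1=2 J2=3
P@4,5 dof=1 J1 → L=6 J1=3 J2=3
add link → L=7 J1=3 J2=3
C@3,6 dof=2 J2 → L=7 J1=3 J2=4
R@6,5 dof=1 J1 → L=7 J1=4 J2=4
add link → L=8 J1=4 J2=4
P@2,7 dof=1 J1 → L=8 J1=5 J2=4
M=3(L−1)−2J1−J2=3·7−2·5−4=7

M = 7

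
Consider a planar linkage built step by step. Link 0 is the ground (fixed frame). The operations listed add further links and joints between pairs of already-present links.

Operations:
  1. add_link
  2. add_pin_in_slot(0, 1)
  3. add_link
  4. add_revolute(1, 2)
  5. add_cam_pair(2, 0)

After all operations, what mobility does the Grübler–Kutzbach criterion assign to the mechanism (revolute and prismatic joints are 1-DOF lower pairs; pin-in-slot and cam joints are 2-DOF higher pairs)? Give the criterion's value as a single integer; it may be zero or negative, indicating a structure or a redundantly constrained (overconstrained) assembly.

M = 2

ground; <1,0,0>
#1 <2,0,0>
PS:0↔1 J2 <2,0,1>
#2 <3,0,1>
R:1↔2 J1 <3,1,1>
C:2↔0 J2 <3,1,2>
3×2 − 2×1 − 1×2 = 2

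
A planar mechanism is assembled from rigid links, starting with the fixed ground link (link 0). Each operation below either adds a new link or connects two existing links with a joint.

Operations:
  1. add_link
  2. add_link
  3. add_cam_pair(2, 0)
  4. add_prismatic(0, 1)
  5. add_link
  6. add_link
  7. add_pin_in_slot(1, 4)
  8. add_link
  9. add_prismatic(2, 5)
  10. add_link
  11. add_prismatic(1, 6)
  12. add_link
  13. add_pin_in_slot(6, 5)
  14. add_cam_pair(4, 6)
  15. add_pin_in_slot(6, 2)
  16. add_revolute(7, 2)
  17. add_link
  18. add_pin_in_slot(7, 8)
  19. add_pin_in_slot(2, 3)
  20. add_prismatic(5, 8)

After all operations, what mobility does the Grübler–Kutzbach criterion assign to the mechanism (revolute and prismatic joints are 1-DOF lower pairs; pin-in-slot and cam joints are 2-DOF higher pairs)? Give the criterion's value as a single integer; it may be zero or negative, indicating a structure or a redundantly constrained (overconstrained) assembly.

M = 7

L=1 J1=0 J2=0
add link → L=2 J1=0 J2=0
add link → L=3 J1=0 J2=0
C@2,0 dof=2 J2 → L=3 J1=0 J2=1
P@0,1 dof=1 J1 → L=3 J1=1 J2=1
add link → L=4 J1=1 J2=1
add link → L=5 J1=1 J2=1
PS@1,4 dof=2 J2 → L=5 J1=1 J2=2
add link → L=6 J1=1 J2=2
P@2,5 dof=1 J1 → L=6 J1=2 J2=2
add link → L=7 J1=2 J2=2
P@1,6 dof=1 J1 → L=7 J1=3 J2=2
add link → L=8 J1=3 J2=2
PS@6,5 dof=2 J2 → L=8 J1=3 J2=3
C@4,6 dof=2 J2 → L=8 J1=3 J2=4
PS@6,2 dof=2 J2 → L=8 J1=3 J2=5
R@7,2 dof=1 J1 → L=8 J1=4 J2=5
add link → L=9 J1=4 J2=5
PS@7,8 dof=2 J2 → L=9 J1=4 J2=6
PS@2,3 dof=2 J2 → L=9 J1=4 J2=7
P@5,8 dof=1 J1 → L=9 J1=5 J2=7
M=3(L−1)−2J1−J2=3·8−2·5−7=7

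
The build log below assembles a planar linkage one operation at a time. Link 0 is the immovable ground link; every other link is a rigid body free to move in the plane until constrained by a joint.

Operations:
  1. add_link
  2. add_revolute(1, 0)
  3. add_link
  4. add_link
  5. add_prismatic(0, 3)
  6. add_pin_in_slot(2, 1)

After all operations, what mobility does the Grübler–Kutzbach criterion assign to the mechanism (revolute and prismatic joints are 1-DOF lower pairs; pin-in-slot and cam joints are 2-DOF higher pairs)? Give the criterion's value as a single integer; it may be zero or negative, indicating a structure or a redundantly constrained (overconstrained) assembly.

ground; <1,0,0>
#1 <2,0,0>
R:1↔0 J1 <2,1,0>
#2 <3,1,0>
#3 <4,1,0>
P:0↔3 J1 <4,2,0>
PS:2↔1 J2 <4,2,1>
3×3 − 2×2 − 1×1 = 4

M = 4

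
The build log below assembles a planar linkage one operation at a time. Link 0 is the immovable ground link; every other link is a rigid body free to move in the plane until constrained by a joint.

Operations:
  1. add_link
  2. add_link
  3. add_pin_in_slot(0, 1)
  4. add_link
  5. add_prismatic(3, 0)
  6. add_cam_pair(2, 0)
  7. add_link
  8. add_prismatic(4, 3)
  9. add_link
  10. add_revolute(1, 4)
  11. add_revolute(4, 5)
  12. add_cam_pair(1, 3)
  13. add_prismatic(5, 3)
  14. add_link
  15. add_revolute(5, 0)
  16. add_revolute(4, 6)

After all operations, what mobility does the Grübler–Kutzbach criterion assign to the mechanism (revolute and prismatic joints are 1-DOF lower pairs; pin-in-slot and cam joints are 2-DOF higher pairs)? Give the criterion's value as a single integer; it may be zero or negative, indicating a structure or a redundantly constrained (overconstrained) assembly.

link 0 = ground. State L|J1|J2 = 1|0|0
+link1  2|0|0
+link2  3|0|0
PS(0,1) f=2→J2  3|0|1
+link3  4|0|1
P(3,0) f=1→J1  4|1|1
C(2,0) f=2→J2  4|1|2
+link4  5|1|2
P(4,3) f=1→J1  5|2|2
+link5  6|2|2
R(1,4) f=1→J1  6|3|2
R(4,5) f=1→J1  6|4|2
C(1,3) f=2→J2  6|4|3
P(5,3) f=1→J1  6|5|3
+link6  7|5|3
R(5,0) f=1→J1  7|6|3
R(4,6) f=1→J1  7|7|3
M = 3(7−1)−2·7−3 = 18−14−3 = 1

M = 1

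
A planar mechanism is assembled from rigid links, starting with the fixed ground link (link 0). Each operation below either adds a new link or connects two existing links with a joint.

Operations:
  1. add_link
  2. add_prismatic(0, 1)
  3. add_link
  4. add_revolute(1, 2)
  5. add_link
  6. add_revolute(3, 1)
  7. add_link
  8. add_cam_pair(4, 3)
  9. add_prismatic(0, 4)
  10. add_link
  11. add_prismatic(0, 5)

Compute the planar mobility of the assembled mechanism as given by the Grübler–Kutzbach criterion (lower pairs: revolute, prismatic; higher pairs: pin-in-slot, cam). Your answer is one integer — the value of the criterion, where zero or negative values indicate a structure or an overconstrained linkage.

M = 4

ground; <1,0,0>
#1 <2,0,0>
P:0↔1 J1 <2,1,0>
#2 <3,1,0>
R:1↔2 J1 <3,2,0>
#3 <4,2,0>
R:3↔1 J1 <4,3,0>
#4 <5,3,0>
C:4↔3 J2 <5,3,1>
P:0↔4 J1 <5,4,1>
#5 <6,4,1>
P:0↔5 J1 <6,5,1>
3×5 − 2×5 − 1×1 = 4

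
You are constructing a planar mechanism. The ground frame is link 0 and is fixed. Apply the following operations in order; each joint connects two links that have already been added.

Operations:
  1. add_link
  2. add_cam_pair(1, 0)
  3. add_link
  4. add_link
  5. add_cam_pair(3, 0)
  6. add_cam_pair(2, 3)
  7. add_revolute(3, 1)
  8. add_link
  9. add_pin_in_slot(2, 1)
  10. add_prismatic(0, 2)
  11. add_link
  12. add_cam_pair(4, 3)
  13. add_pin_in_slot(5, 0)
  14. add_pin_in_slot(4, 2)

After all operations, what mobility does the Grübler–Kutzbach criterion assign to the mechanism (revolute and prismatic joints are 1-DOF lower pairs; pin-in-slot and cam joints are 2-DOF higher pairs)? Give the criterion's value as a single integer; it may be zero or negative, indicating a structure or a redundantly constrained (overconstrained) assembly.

L=1 J1=0 J2=0
add link → L=2 J1=0 J2=0
C@1,0 dof=2 J2 → L=2 J1=0 J2=1
add link → L=3 J1=0 J2=1
add link → L=4 J1=0 J2=1
C@3,0 dof=2 J2 → L=4 J1=0 J2=2
C@2,3 dof=2 J2 → L=4 J1=0 J2=3
R@3,1 dof=1 J1 → L=4 J1=1 J2=3
add link → L=5 J1=1 J2=3
PS@2,1 dof=2 J2 → L=5 J1=1 J2=4
P@0,2 dof=1 J1 → L=5 J1=2 J2=4
add link → L=6 J1=2 J2=4
C@4,3 dof=2 J2 → L=6 J1=2 J2=5
PS@5,0 dof=2 J2 → L=6 J1=2 J2=6
PS@4,2 dof=2 J2 → L=6 J1=2 J2=7
M=3(L−1)−2J1−J2=3·5−2·2−7=4

M = 4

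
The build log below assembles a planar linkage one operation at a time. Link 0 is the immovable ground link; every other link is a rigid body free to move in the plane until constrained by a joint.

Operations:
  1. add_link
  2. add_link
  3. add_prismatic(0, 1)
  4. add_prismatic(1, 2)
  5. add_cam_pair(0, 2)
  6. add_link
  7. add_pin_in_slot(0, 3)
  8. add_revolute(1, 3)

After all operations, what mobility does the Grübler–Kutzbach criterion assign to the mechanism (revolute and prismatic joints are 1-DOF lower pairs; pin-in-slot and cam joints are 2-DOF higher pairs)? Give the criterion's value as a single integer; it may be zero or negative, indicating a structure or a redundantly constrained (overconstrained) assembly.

M = 1

L=1 J1=0 J2=0
add link → L=2 J1=0 J2=0
add link → L=3 J1=0 J2=0
P@0,1 dof=1 J1 → L=3 J1=1 J2=0
P@1,2 dof=1 J1 → L=3 J1=2 J2=0
C@0,2 dof=2 J2 → L=3 J1=2 J2=1
add link → L=4 J1=2 J2=1
PS@0,3 dof=2 J2 → L=4 J1=2 J2=2
R@1,3 dof=1 J1 → L=4 J1=3 J2=2
M=3(L−1)−2J1−J2=3·3−2·3−2=1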